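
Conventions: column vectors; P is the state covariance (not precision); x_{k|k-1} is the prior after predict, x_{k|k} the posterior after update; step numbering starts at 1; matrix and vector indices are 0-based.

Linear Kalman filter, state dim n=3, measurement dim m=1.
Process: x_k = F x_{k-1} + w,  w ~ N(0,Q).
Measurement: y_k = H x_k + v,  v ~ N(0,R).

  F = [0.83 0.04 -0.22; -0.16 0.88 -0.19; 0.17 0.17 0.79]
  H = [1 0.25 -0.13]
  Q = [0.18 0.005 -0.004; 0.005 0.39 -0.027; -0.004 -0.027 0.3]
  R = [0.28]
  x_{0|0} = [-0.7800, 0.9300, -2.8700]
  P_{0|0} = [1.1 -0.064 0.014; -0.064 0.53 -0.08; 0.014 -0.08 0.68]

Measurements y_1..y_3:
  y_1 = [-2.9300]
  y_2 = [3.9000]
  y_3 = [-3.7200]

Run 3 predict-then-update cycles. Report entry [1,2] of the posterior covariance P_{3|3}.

P_post[1,2] = 0.0260

step 1: x^-=[0.0212, 1.4885, -2.2418]  P^-=[0.9636 -0.1260 0.0363; -0.1260 0.8988 -0.1428; 0.0363 -0.1428 0.7501]  S=[1.2493]  K=[0.7423; 0.0939; -0.0776]  nu=[-3.6148]  x^+=[-2.6621, 1.1491, -1.9614]  P^+=[0.2752 -0.2130 0.1082; -0.2130 0.8878 -0.1337; 0.1082 -0.1337 0.7425]
step 2: x^-=[-1.7321, 1.8098, -1.8067]  P^-=[0.3556 -0.1098 -0.0520; -0.1098 1.2226 -0.1450; -0.0520 -0.1450 0.7779]  S=[0.6932]  K=[0.4831; 0.3097; -0.2732]  nu=[4.9448]  x^+=[0.6569, 3.3410, -3.1576]  P^+=[0.1938 -0.2136 0.0395; -0.2136 1.1561 -0.0864; 0.0395 -0.0864 0.7261]
step 3: x^-=[1.3736, 3.4349, -1.8149]  P^-=[0.3234 -0.0918 -0.1017; -0.0918 1.4079 -0.0580; -0.1017 -0.0580 0.7673]  S=[0.6887]  K=[0.4555; 0.3888; -0.3135]  nu=[-6.1882]  x^+=[-1.4451, 1.0291, 0.1251]  P^+=[0.1805 -0.2137 -0.0033; -0.2137 1.3038 0.0260; -0.0033 0.0260 0.6996]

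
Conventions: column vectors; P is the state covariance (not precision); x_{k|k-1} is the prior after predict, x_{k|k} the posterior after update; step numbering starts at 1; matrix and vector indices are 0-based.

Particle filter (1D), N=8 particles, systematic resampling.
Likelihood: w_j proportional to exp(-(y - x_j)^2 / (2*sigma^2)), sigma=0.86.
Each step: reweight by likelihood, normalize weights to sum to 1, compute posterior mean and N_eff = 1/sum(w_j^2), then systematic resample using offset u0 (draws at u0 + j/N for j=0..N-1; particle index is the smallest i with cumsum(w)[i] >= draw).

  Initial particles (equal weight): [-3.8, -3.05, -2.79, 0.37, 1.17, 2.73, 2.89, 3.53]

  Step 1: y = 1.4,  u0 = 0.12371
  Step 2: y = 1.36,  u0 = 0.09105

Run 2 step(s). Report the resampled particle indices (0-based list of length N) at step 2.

step 1: w=[0.0000, 0.0000, 0.0000, 0.2411, 0.4765, 0.1494, 0.1101, 0.0230]  mean=1.4538  Neff=3.1239  idx=[3, 4, 4, 4, 4, 5, 6, 7]
step 2: w=[0.1042, 0.1973, 0.1973, 0.1973, 0.1973, 0.0568, 0.0415, 0.0084]  mean=1.2665  Neff=5.8297  idx=[0, 1, 2, 2, 3, 4, 4, 6]

resampled_idx = [0, 1, 2, 2, 3, 4, 4, 6]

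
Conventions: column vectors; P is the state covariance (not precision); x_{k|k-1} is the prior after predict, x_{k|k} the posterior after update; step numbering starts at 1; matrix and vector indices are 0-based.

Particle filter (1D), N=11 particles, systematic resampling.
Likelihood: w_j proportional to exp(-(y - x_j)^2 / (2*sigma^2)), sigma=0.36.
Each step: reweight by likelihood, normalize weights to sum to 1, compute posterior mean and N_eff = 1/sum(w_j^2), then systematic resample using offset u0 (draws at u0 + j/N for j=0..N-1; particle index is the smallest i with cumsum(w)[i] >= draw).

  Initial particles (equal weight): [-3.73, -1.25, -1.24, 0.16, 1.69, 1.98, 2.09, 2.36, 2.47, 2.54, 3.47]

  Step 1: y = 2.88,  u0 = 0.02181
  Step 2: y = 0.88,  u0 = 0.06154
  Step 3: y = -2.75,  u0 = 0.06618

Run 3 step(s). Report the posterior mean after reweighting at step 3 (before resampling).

step 1: w=[0.0000, 0.0000, 0.0000, 0.0000, 0.0022, 0.0229, 0.0470, 0.1840, 0.2731, 0.3344, 0.1364]  mean=2.5787  Neff=4.1395  idx=[5, 7, 7, 8, 8, 8, 9, 9, 9, 9, 10]
step 2: w=[0.9308, 0.0212, 0.0212, 0.0058, 0.0058, 0.0058, 0.0024, 0.0024, 0.0024, 0.0024, 0.0000]  mean=2.0099  Neff=1.1529  idx=[0, 0, 0, 0, 0, 0, 0, 0, 0, 0, 2]
step 3: w=[0.1000, 0.1000, 0.1000, 0.1000, 0.1000, 0.1000, 0.1000, 0.1000, 0.1000, 0.1000, 0.0000]  mean=1.9800  Neff=10.0000  idx=[0, 1, 2, 3, 4, 5, 6, 7, 7, 8, 9]

post_mean = 1.9800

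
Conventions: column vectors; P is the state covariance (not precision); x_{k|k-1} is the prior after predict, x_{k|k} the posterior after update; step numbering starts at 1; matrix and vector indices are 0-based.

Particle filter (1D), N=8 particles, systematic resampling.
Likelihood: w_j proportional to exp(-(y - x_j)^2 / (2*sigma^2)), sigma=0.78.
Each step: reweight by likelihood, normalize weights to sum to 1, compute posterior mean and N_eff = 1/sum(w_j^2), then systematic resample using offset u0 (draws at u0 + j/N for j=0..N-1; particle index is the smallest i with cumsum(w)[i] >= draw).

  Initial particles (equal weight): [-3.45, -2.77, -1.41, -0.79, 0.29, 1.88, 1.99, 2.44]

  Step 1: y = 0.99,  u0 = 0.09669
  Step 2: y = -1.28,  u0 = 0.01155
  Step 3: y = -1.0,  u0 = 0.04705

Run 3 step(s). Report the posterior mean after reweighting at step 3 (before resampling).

step 1: w=[0.0000, 0.0000, 0.0047, 0.0391, 0.3537, 0.2759, 0.2326, 0.0940]  mean=1.2760  Neff=3.7634  idx=[4, 4, 4, 5, 5, 6, 6, 7]
step 2: w=[0.3326, 0.3326, 0.3326, 0.0007, 0.0007, 0.0004, 0.0004, 0.0000]  mean=0.2936  Neff=3.0131  idx=[0, 0, 0, 1, 1, 1, 2, 2]
step 3: w=[0.1250, 0.1250, 0.1250, 0.1250, 0.1250, 0.1250, 0.1250, 0.1250]  mean=0.2900  Neff=8.0000  idx=[0, 1, 2, 3, 4, 5, 6, 7]

post_mean = 0.2900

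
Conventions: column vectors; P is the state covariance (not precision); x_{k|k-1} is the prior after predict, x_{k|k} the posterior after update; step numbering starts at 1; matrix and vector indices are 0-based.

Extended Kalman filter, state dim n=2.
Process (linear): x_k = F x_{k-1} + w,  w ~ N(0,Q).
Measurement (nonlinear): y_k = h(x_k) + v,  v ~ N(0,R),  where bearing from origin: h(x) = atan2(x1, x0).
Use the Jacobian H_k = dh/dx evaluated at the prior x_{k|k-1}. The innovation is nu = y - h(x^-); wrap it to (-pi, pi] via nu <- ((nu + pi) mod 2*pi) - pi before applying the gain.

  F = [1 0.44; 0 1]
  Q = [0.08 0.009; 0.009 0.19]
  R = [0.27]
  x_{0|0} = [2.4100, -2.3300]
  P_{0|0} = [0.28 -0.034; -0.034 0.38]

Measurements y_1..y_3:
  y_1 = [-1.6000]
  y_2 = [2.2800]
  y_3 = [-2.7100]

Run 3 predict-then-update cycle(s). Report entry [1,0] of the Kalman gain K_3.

step 1: x^-=[1.3848, -2.3300]  P^-=[0.4036 0.1422; 0.1422 0.5700]  H_jac=[0.3172 0.1885]  S=[0.3479]  K=[0.4451; 0.4385]  nu=[-0.5654]  x^+=[1.1331, -2.5780]  P^+=[0.3347 0.0743; 0.0743 0.5031]
step 2: x^-=[-0.0012, -2.5780]  P^-=[0.5775 0.3047; 0.3047 0.6931]  H_jac=[0.3879 -0.0002]  S=[0.3569]  K=[0.6276; 0.3308]  nu=[-2.4319]  x^+=[-1.5275, -3.3825]  P^+=[0.4370 0.2306; 0.2306 0.6540]
step 3: x^-=[-3.0158, -3.3825]  P^-=[0.8465 0.5274; 0.5274 0.8440]  H_jac=[0.1647 -0.1469]  S=[0.2857]  K=[0.2170; -0.1298]  nu=[-0.4111]  x^+=[-3.1050, -3.3292]  P^+=[0.8330 0.5354; 0.5354 0.8392]

K[1,0] = -0.1298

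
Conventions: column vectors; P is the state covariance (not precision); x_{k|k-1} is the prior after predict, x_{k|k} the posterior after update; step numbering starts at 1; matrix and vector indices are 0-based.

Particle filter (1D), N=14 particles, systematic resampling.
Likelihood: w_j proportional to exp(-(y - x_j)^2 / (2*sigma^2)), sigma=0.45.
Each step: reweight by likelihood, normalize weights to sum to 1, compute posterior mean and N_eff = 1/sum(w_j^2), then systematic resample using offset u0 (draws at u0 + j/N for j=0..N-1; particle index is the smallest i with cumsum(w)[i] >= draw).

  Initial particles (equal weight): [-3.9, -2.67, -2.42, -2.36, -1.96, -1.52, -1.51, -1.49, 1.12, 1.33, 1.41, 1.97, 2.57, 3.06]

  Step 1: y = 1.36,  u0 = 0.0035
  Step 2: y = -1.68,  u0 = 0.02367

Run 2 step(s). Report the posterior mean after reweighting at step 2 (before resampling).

step 1: w=[0.0000, 0.0000, 0.0000, 0.0000, 0.0000, 0.0000, 0.0000, 0.0000, 0.2640, 0.3037, 0.3025, 0.1214, 0.0082, 0.0002]  mean=1.3871  Neff=3.7285  idx=[8, 8, 8, 8, 9, 9, 9, 9, 10, 10, 10, 10, 10, 11]
step 2: w=[0.2342, 0.2342, 0.2342, 0.2342, 0.0115, 0.0115, 0.0115, 0.0115, 0.0035, 0.0035, 0.0035, 0.0035, 0.0035, 0.0000]  mean=1.1347  Neff=4.5467  idx=[0, 0, 0, 1, 1, 1, 1, 2, 2, 2, 3, 3, 3, 5]

post_mean = 1.1347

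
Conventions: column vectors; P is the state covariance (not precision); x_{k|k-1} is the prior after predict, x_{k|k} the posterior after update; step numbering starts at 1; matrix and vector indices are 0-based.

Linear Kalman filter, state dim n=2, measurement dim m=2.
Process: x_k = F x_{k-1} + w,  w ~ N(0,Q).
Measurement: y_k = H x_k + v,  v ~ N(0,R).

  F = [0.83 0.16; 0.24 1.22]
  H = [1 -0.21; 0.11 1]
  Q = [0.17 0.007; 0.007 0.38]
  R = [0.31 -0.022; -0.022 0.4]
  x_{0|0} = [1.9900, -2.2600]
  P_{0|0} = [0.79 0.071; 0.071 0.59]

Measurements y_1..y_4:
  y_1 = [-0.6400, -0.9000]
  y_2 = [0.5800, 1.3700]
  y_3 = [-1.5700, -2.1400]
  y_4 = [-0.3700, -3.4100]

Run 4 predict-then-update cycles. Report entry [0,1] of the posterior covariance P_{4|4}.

P_post[0,1] = 0.0292

step 1: x^-=[1.2901, -2.2796]  P^-=[0.7482 0.3542; 0.3542 1.3452]  S=[0.9688 0.1238; 0.1238 1.8322]  K=[0.6709 0.1929; -0.0228 0.7570]  nu=[-2.4088, 1.2377]  x^+=[-0.0872, -1.2878]  P^+=[0.2119 0.0391; 0.0391 0.2990]
step 2: x^-=[-0.2784, -1.5921]  P^-=[0.3340 0.1487; 0.1487 0.8601]  S=[0.6195 -0.0207; -0.0207 1.2969]  K=[0.4938 0.1508; -0.0291 0.6754]  nu=[0.5241, 2.9927]  x^+=[0.4318, 0.4139]  P^+=[0.1565 0.0322; 0.0322 0.2672]
step 3: x^-=[0.4246, 0.6086]  P^-=[0.2932 0.1242; 0.1242 0.8057]  S=[0.5866 -0.0376; -0.0376 1.2365]  K=[0.4644 0.1407; -0.0343 0.6616]  nu=[-1.8668, -2.7953]  x^+=[-0.8356, -1.1767]  P^+=[0.1472 0.0299; 0.0299 0.2621]
step 4: x^-=[-0.8819, -1.6361]  P^-=[0.2860 0.1189; 0.1189 0.7961]  S=[0.5812 -0.0416; -0.0416 1.2257]  K=[0.4591 0.1382; -0.0360 0.6589]  nu=[0.1683, -1.6769]  x^+=[-1.0364, -2.7471]  P^+=[0.1454 0.0292; 0.0292 0.2612]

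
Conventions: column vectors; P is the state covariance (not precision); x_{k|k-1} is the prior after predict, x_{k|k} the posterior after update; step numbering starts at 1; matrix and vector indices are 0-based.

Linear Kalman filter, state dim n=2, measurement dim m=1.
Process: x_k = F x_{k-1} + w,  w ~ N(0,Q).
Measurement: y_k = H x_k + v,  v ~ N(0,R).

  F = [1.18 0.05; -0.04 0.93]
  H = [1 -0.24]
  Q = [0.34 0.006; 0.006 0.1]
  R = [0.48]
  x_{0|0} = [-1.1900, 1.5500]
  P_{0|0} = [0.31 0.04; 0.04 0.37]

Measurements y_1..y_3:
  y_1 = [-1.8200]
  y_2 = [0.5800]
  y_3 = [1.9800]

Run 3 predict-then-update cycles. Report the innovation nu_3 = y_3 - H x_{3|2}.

step 1: x^-=[-1.3267, 1.4891]  P^-=[0.7773 0.0524; 0.0524 0.4175]  S=[1.2562]  K=[0.6088; -0.0381]  nu=[-0.1359]  x^+=[-1.4094, 1.4943]  P^+=[0.3118 0.0815; 0.0815 0.4157]
step 2: x^-=[-1.5884, 1.4461]  P^-=[0.7848 0.0999; 0.0999 0.4540]  S=[1.2430]  K=[0.6121; -0.0073]  nu=[2.5155]  x^+=[-0.0488, 1.4277]  P^+=[0.3191 0.1054; 0.1054 0.4539]
step 3: x^-=[0.0138, 1.3297]  P^-=[0.7979 0.1275; 0.1275 0.4853]  S=[1.2446]  K=[0.6165; 0.0089]  nu=[2.2853]  x^+=[1.4227, 1.3501]  P^+=[0.3249 0.1207; 0.1207 0.4852]

innov = [2.2853]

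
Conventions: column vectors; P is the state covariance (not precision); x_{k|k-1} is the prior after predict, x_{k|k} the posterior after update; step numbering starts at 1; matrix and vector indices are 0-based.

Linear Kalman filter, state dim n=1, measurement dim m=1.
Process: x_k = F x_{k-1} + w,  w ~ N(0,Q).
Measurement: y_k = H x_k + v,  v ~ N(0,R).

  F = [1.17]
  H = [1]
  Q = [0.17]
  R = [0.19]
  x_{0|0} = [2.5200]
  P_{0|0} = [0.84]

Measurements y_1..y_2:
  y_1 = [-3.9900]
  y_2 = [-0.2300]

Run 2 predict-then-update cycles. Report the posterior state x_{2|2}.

step 1: x^-=[2.9484]  P^-=[1.3199]  S=[1.5099]  K=[0.8742]  nu=[-6.9384]  x^+=[-3.1169]  P^+=[0.1661]
step 2: x^-=[-3.6468]  P^-=[0.3974]  S=[0.5874]  K=[0.6765]  nu=[3.4168]  x^+=[-1.3353]  P^+=[0.1285]

x_post = [-1.3353]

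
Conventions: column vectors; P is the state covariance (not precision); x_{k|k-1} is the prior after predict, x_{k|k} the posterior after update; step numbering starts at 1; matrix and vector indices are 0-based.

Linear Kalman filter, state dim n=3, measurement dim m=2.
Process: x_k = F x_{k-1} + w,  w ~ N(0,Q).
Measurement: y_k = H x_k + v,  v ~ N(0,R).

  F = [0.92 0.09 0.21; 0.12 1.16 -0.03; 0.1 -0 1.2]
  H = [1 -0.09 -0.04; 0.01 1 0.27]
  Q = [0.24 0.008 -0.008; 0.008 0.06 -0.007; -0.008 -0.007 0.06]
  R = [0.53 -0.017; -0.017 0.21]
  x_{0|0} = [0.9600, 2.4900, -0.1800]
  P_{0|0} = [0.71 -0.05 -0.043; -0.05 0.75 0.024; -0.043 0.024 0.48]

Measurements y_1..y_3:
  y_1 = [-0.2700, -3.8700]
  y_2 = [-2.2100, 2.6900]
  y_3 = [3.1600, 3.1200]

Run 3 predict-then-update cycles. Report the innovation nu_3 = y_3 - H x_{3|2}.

step 1: x^-=[1.0695, 3.0090, -0.1200]  P^-=[0.8442 0.1136 0.1320; 0.1136 1.0646 0.0058; 0.1320 0.0058 0.7480]  S=[1.3530 0.0363; 0.0363 1.3353]  K=[0.6097 0.1015; -0.0085 0.7995; 0.0709 0.1546]  nu=[-1.0735, -6.8573]  x^+=[-0.2814, -2.4644, -1.2565]  P^+=[0.3229 -0.0055 0.0489; -0.0055 0.2114 -0.1605; 0.0489 -0.1605 0.7084]
step 2: x^-=[-0.7445, -2.8548, -1.5360]  P^-=[0.5582 0.0166 0.2378; 0.0166 0.3591 -0.2458; 0.2378 -0.2458 1.0951]  S=[1.0690 0.0409; 0.0409 0.5179]  K=[0.5070 0.1267; -0.0273 0.5677; 0.1989 0.0852]  nu=[-1.7838, 5.9669]  x^+=[-0.8927, 0.5814, -1.3824]  P^+=[0.2698 -0.0175 0.1216; -0.0175 0.1926 -0.2696; 0.1216 -0.2696 1.0477]
step 3: x^-=[-1.0592, 0.6088, -1.7481]  P^-=[0.5500 -0.0328 0.3884; -0.0328 0.3371 -0.4016; 0.3884 -0.4016 1.6005]  S=[1.0573 0.0386; 0.0386 0.4484]  K=[0.5036 0.1295; -0.0633 0.5146; 0.3392 0.0476]  nu=[4.2041, 2.9938]  x^+=[1.4459, 1.8832, -0.1795]  P^+=[0.2693 -0.0387 0.2024; -0.0387 0.2166 -0.3965; 0.2024 -0.3965 1.4766]

innov = [4.2041, 2.9938]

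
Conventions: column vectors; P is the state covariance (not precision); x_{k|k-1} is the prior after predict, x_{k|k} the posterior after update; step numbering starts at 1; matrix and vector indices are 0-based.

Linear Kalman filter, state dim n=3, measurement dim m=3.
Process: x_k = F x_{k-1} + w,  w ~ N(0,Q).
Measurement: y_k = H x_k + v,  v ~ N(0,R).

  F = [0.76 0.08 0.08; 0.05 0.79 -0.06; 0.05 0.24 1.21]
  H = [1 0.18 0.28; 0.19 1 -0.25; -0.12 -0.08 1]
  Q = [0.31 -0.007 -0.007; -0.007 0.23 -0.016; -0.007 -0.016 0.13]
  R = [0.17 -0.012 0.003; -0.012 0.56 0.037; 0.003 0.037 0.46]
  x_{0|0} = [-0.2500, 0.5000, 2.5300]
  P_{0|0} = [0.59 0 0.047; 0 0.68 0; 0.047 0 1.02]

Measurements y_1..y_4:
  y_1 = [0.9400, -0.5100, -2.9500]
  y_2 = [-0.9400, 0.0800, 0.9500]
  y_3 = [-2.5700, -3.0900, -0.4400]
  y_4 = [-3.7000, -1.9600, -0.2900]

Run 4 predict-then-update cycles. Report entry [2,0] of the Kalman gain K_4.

step 1: x^-=[0.0524, 0.2307, 3.1688]  P^-=[0.6674 0.0515 0.1706; 0.0515 0.6593 0.0431; 0.1706 0.0431 1.6697]  S=[1.1081 0.1464 0.5474; 0.1464 1.3296 -0.3739; 0.5474 -0.3739 2.0967]  K=[0.7327 -0.0220 -0.1540; 0.0651 0.5064 0.0658; 0.2457 -0.0859 0.7055]  nu=[-0.0412, 0.0415, -6.0941]  x^+=[0.9598, -0.1516, -1.1441]  P^+=[0.1528 -0.0700 -0.0567; -0.0700 0.3151 0.0660; -0.0567 0.0660 0.3206]
step 2: x^-=[0.6258, -0.0032, -1.3728]  P^-=[0.3878 -0.0189 -0.0219; -0.0189 0.4167 0.0761; -0.0219 0.0761 0.6476]  S=[0.6107 0.0940 0.1246; 0.0940 0.9880 -0.0917; 0.1246 -0.0917 1.1086]  K=[0.6489 -0.0132 -0.1344; 0.0513 0.4003 0.0680; 0.1787 -0.0564 0.5563]  nu=[-1.1808, -0.3789, 2.3976]  x^+=[-0.4575, -0.0524, -0.2286]  P^+=[0.1342 -0.0579 -0.0489; -0.0579 0.2519 0.0594; -0.0489 0.0594 0.2532]
step 3: x^-=[-0.3702, -0.0506, -0.3121]  P^-=[0.3785 -0.0167 -0.0216; -0.0167 0.3786 0.0639; -0.0216 0.0639 0.5428]  S=[0.5917 0.0921 0.0950; 0.0921 0.9499 -0.0750; 0.0950 -0.0750 1.0054]  K=[0.6462 -0.0088 -0.1271; 0.0489 0.3783 0.0590; 0.1653 -0.0551 0.5177]  nu=[-2.1033, -3.0471, -0.1764]  x^+=[-1.6801, -1.3165, -0.5831]  P^+=[0.1319 -0.0538 -0.0453; -0.0538 0.2371 0.0538; -0.0453 0.0538 0.2355]
step 4: x^-=[-1.4288, -1.0890, -1.1056]  P^-=[0.3779 -0.0156 -0.0203; -0.0156 0.3701 0.0575; -0.0203 0.0575 0.5132]  S=[0.5889 0.0918 0.0871; 0.0918 0.9431 -0.0733; 0.0871 -0.0733 0.9764]  K=[0.6468 -0.0077 -0.1242; 0.0476 0.3736 0.0542; 0.1612 -0.0557 0.5049]  nu=[-1.7656, -0.8759, 0.5570]  x^+=[-2.6332, -1.4702, -1.0602]  P^+=[0.1314 -0.0526 -0.0439; -0.0526 0.2335 0.0513; -0.0439 0.0513 0.2295]

K[2,0] = 0.1612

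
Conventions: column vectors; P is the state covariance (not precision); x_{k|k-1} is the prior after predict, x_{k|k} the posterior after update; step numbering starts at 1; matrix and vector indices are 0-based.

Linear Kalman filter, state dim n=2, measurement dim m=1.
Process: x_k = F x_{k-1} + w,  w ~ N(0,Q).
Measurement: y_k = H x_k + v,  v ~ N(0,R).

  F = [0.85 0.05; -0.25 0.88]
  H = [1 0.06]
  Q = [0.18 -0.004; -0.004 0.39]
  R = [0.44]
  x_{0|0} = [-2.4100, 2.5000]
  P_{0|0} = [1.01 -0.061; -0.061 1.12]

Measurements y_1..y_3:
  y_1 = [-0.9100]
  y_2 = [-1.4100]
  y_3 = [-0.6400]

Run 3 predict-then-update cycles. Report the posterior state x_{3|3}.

x_post = [-0.8868, 2.7361]

step 1: x^-=[-1.9235, 2.8025]  P^-=[0.9073 -0.2142; -0.2142 1.3473]  S=[1.3265]  K=[0.6743; -0.1005]  nu=[0.8454]  x^+=[-1.3535, 2.7175]  P^+=[0.3042 -0.1243; -0.1243 1.3339]
step 2: x^-=[-1.0146, 2.7298]  P^-=[0.3925 -0.1013; -0.1013 1.4966]  S=[0.8258]  K=[0.4680; -0.0140]  nu=[-0.5592]  x^+=[-1.2763, 2.7376]  P^+=[0.2117 -0.0959; -0.0959 1.4965]
step 3: x^-=[-0.9480, 2.7281]  P^-=[0.3285 -0.0537; -0.0537 1.6043]  S=[0.7679]  K=[0.4236; 0.0554]  nu=[0.1443]  x^+=[-0.8868, 2.7361]  P^+=[0.1907 -0.0717; -0.0717 1.6020]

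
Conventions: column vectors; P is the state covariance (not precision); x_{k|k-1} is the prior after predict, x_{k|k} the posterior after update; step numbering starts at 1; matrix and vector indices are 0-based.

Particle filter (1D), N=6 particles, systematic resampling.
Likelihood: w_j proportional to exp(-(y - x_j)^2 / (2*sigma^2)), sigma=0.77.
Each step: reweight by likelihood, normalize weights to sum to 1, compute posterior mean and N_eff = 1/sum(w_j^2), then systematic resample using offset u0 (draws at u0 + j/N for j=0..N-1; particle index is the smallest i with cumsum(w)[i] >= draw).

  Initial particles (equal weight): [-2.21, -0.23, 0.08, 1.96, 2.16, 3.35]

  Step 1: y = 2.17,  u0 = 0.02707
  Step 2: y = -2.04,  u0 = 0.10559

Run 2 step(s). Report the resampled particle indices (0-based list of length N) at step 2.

step 1: w=[0.0000, 0.0034, 0.0109, 0.4179, 0.4337, 0.1341]  mean=2.2052  Neff=2.6254  idx=[3, 3, 3, 4, 4, 4]
step 2: w=[0.2665, 0.2665, 0.2665, 0.0668, 0.0668, 0.0668]  mean=2.0001  Neff=4.4158  idx=[0, 1, 1, 2, 2, 5]

resampled_idx = [0, 1, 1, 2, 2, 5]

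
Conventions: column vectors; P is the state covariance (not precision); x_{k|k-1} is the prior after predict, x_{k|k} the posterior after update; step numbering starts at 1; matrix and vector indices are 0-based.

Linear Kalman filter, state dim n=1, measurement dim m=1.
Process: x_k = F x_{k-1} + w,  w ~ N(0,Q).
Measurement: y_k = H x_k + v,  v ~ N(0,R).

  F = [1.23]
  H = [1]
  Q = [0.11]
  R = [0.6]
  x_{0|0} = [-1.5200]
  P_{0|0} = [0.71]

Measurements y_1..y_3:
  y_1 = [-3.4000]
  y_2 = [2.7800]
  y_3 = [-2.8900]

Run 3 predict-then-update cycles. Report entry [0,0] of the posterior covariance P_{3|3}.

P_post[0,0] = 0.3007

step 1: x^-=[-1.8696]  P^-=[1.1842]  S=[1.7842]  K=[0.6637]  nu=[-1.5304]  x^+=[-2.8853]  P^+=[0.3982]
step 2: x^-=[-3.5490]  P^-=[0.7125]  S=[1.3125]  K=[0.5428]  nu=[6.3290]  x^+=[-0.1133]  P^+=[0.3257]
step 3: x^-=[-0.1394]  P^-=[0.6028]  S=[1.2028]  K=[0.5011]  nu=[-2.7506]  x^+=[-1.5178]  P^+=[0.3007]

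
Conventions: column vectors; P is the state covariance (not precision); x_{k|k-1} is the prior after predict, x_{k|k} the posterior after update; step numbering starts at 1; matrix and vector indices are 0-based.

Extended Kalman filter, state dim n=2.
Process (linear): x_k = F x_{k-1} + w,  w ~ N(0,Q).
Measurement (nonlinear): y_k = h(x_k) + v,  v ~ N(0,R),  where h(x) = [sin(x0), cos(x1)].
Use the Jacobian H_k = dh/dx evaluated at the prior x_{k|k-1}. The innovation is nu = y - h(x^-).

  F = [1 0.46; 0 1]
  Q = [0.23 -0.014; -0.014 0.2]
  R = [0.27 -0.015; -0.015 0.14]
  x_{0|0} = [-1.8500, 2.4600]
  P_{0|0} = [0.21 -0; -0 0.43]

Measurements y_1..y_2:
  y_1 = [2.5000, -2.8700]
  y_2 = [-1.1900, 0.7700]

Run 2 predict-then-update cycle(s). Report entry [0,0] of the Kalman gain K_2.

K[0,0] = -0.7015

step 1: x^-=[-0.7184, 2.4600]  P^-=[0.5310 0.1838; 0.1838 0.6300]  H_jac=[0.7529 0.0000; 0.0000 -0.6300]  S=[0.5710 -0.1022; -0.1022 0.3901]  K=[0.6788 -0.1190; 0.0632 -1.0010]  nu=[3.1582, -2.0934]  x^+=[1.6747, 4.7552]  P^+=[0.2458 0.0426; 0.0426 0.2239]
step 2: x^-=[3.8621, 4.7552]  P^-=[0.5624 0.1316; 0.1316 0.4239]  H_jac=[-0.7515 0.0000; 0.0000 0.9991]  S=[0.5876 -0.1138; -0.1138 0.5632]  K=[-0.7015 0.0917; -0.0236 0.7473]  nu=[-0.5302, 0.7272]  x^+=[4.3008, 5.3111]  P^+=[0.2539 0.0234; 0.0234 0.1051]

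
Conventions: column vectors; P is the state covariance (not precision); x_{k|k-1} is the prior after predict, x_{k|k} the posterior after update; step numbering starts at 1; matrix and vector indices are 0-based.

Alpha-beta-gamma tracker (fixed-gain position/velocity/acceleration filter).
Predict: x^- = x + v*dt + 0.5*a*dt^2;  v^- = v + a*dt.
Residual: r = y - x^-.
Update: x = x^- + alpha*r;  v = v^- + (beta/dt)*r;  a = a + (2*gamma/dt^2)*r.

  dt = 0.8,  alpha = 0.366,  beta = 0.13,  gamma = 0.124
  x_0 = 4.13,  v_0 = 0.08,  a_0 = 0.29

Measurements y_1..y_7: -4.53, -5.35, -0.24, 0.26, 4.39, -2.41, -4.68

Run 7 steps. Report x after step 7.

x_post = 0.2195

step 1: x_pred=4.2868  r=-8.8168  x^+=1.0599  v^+=-1.1207  a^+=-3.1265
step 2: x_pred=-0.8372  r=-4.5128  x^+=-2.4889  v^+=-4.3553  a^+=-4.8752
step 3: x_pred=-7.5332  r=7.2932  x^+=-4.8639  v^+=-7.0703  a^+=-2.0491
step 4: x_pred=-11.1758  r=11.4358  x^+=-6.9903  v^+=-6.8513  a^+=2.3823
step 5: x_pred=-11.7090  r=16.0990  x^+=-5.8168  v^+=-2.3294  a^+=8.6206
step 6: x_pred=-4.9216  r=2.5116  x^+=-4.0024  v^+=4.9753  a^+=9.5939
step 7: x_pred=3.0479  r=-7.7279  x^+=0.2195  v^+=11.3946  a^+=6.5993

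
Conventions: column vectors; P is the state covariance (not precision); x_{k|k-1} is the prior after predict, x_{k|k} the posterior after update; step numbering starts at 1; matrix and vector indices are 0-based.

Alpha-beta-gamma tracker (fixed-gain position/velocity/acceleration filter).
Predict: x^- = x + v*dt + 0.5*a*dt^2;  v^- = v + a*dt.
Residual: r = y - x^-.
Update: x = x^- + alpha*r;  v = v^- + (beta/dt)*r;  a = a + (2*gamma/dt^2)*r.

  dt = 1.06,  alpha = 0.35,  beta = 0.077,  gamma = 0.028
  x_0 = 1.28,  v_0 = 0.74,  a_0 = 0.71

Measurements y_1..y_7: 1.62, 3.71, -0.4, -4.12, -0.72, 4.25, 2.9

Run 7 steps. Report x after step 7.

x_post = 3.8803

step 1: x_pred=2.4633  r=-0.8433  x^+=2.1681  v^+=1.4313  a^+=0.6680
step 2: x_pred=4.0606  r=-0.3506  x^+=3.9379  v^+=2.1139  a^+=0.6505
step 3: x_pred=6.5441  r=-6.9441  x^+=4.1137  v^+=2.2990  a^+=0.3044
step 4: x_pred=6.7216  r=-10.8416  x^+=2.9271  v^+=1.8341  a^+=-0.2359
step 5: x_pred=4.7387  r=-5.4587  x^+=2.8282  v^+=1.1875  a^+=-0.5080
step 6: x_pred=3.8015  r=0.4485  x^+=3.9585  v^+=0.6816  a^+=-0.4857
step 7: x_pred=4.4081  r=-1.5081  x^+=3.8803  v^+=0.0573  a^+=-0.5608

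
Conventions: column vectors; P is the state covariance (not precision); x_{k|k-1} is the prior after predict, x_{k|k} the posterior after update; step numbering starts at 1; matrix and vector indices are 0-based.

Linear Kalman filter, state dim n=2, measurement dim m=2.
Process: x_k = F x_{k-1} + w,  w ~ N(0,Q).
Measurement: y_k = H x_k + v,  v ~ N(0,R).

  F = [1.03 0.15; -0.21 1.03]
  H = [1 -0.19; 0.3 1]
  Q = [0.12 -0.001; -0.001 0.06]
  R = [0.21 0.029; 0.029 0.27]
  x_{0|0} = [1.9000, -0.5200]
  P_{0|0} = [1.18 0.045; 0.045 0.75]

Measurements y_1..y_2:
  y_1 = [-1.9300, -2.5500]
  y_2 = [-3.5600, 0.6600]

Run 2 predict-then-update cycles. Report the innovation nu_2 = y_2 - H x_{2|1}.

innov = [-1.7863, 2.5321]

step 1: x^-=[1.8790, -0.9346]  P^-=[1.4026 -0.0940; -0.0940 0.8882]  S=[1.6804 0.1923; 0.1923 1.2281]  K=[0.8297 0.1361; -0.2409 0.7380]  nu=[-3.9866, -2.1791]  x^+=[-1.7254, -1.5826]  P^+=[0.1795 0.0070; 0.0070 0.1902]
step 2: x^-=[-2.0146, -1.2678]  P^-=[0.3169 -0.0033; -0.0033 0.2667]  S=[0.5378 0.0703; 0.0703 0.5632]  K=[0.5786 0.0907; -0.1647 0.4923]  nu=[-1.7863, 2.5321]  x^+=[-2.8183, 0.2730]  P^+=[0.1249 0.0038; 0.0038 0.1270]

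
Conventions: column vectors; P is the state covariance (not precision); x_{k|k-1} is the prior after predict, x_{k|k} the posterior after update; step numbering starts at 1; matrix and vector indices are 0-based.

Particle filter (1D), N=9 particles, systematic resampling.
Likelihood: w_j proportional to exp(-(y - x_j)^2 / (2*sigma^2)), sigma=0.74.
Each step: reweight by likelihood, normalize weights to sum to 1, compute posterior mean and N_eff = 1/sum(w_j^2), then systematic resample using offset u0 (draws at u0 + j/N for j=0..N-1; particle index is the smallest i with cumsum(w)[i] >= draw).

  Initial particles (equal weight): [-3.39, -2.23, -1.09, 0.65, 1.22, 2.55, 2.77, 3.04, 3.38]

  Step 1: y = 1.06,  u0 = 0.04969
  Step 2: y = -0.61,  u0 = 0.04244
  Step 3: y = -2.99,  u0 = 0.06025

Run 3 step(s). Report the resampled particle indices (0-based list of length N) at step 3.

step 1: w=[0.0000, 0.0000, 0.0070, 0.4113, 0.4684, 0.0632, 0.0332, 0.0134, 0.0035]  mean=1.1366  Neff=2.5388  idx=[3, 3, 3, 3, 4, 4, 4, 4, 5]
step 2: w=[0.2083, 0.2083, 0.2083, 0.2083, 0.0417, 0.0417, 0.0417, 0.0417, 0.0001]  mean=0.7453  Neff=5.5413  idx=[0, 0, 1, 1, 2, 2, 3, 3, 6]
step 3: w=[0.1247, 0.1247, 0.1247, 0.1247, 0.1247, 0.1247, 0.1247, 0.1247, 0.0021]  mean=0.6512  Neff=8.0334  idx=[0, 1, 2, 3, 4, 4, 5, 6, 7]

resampled_idx = [0, 1, 2, 3, 4, 4, 5, 6, 7]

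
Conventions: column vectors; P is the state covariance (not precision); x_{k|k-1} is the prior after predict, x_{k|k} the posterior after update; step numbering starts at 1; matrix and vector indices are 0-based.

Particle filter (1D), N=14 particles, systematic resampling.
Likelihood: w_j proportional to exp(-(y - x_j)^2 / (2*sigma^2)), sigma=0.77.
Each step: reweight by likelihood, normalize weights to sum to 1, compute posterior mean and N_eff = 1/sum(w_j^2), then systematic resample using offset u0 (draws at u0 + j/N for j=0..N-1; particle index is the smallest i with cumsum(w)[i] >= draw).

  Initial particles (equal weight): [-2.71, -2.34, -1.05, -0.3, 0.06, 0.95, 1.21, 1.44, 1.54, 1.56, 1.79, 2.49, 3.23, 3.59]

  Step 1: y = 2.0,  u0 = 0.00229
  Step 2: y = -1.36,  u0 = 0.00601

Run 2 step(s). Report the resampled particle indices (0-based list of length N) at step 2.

step 1: w=[0.0000, 0.0000, 0.0001, 0.0020, 0.0074, 0.0696, 0.1042, 0.1354, 0.1475, 0.1498, 0.1699, 0.1440, 0.0492, 0.0209]  mean=1.7445  Neff=7.6484  idx=[4, 5, 6, 7, 7, 8, 8, 9, 9, 10, 10, 11, 11, 12]
step 2: w=[0.8958, 0.0545, 0.0187, 0.0066, 0.0066, 0.0041, 0.0041, 0.0037, 0.0037, 0.0011, 0.0011, 0.0000, 0.0000, 0.0000]  mean=0.1754  Neff=1.2409  idx=[0, 0, 0, 0, 0, 0, 0, 0, 0, 0, 0, 0, 0, 1]

resampled_idx = [0, 0, 0, 0, 0, 0, 0, 0, 0, 0, 0, 0, 0, 1]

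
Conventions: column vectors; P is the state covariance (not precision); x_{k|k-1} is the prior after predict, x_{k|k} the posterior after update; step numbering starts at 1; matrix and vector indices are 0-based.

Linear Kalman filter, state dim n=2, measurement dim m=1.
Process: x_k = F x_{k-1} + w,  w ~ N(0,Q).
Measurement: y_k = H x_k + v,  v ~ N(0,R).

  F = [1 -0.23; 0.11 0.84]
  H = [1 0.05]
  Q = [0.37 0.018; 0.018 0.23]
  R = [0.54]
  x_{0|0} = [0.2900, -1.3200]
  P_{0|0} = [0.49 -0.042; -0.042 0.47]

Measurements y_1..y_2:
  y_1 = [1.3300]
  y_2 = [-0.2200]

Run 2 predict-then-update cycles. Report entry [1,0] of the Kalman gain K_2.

step 1: x^-=[0.5936, -1.0769]  P^-=[0.9042 -0.0531; -0.0531 0.5598]  S=[1.4403]  K=[0.6259; -0.0174]  nu=[0.7902]  x^+=[1.0882, -1.0907]  P^+=[0.3399 -0.0374; -0.0374 0.5594]
step 2: x^-=[1.3391, -0.7965]  P^-=[0.7567 -0.0831; -0.0831 0.6219]  S=[1.2899]  K=[0.5834; -0.0404]  nu=[-1.5193]  x^+=[0.4528, -0.7352]  P^+=[0.3177 -0.0528; -0.0528 0.6198]

K[1,0] = -0.0404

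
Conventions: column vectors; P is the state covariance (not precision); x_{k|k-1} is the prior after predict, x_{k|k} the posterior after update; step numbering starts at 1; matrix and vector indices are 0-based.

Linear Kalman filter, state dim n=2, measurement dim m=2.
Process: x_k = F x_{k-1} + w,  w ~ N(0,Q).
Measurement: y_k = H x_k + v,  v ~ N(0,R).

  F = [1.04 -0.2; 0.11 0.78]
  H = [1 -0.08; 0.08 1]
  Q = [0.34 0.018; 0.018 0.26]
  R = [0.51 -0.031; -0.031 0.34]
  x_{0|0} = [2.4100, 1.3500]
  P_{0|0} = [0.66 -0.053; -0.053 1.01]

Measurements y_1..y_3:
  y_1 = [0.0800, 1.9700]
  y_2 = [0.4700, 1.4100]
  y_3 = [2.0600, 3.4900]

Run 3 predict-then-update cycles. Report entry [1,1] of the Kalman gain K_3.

K[1,1] = 0.5210

step 1: x^-=[2.2364, 1.3181]  P^-=[1.1163 -0.1059; -0.1059 0.8734]  S=[1.6488 -0.1168; -0.1168 1.2036]  K=[0.6859 0.0528; -0.0561 0.7132]  nu=[-2.0510, 0.4730]  x^+=[0.8546, 1.7704]  P^+=[0.3457 -0.0310; -0.0310 0.2467]
step 2: x^-=[0.5347, 1.4750]  P^-=[0.7367 -0.0054; -0.0054 0.4090]  S=[1.2501 -0.0101; -0.0101 0.7528]  K=[0.5902 0.0791; -0.0261 0.5423]  nu=[0.0533, -0.1077]  x^+=[0.5576, 1.4151]  P^+=[0.2974 -0.0152; -0.0152 0.1864]
step 3: x^-=[0.2969, 1.1652]  P^-=[0.6754 0.0109; 0.0109 0.3744]  S=[1.1860 0.0040; 0.0040 0.7205]  K=[0.5684 0.0871; -0.0178 0.5210]  nu=[1.8563, 2.3011]  x^+=[1.5524, 2.3310]  P^+=[0.2863 -0.0109; -0.0109 0.1786]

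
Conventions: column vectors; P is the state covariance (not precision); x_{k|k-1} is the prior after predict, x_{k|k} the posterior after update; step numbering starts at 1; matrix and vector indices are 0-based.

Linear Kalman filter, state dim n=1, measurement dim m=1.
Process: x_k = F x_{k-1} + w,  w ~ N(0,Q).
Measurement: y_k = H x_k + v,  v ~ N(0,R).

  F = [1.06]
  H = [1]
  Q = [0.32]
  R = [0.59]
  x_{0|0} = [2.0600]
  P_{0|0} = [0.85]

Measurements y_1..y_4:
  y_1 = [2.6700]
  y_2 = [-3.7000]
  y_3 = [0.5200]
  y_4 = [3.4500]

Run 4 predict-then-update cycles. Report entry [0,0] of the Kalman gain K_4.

K[0,0] = 0.5350

step 1: x^-=[2.1836]  P^-=[1.2751]  S=[1.8651]  K=[0.6837]  nu=[0.4864]  x^+=[2.5161]  P^+=[0.4034]
step 2: x^-=[2.6671]  P^-=[0.7732]  S=[1.3632]  K=[0.5672]  nu=[-6.3671]  x^+=[-0.9443]  P^+=[0.3346]
step 3: x^-=[-1.0010]  P^-=[0.6960]  S=[1.2860]  K=[0.5412]  nu=[1.5210]  x^+=[-0.1778]  P^+=[0.3193]
step 4: x^-=[-0.1885]  P^-=[0.6788]  S=[1.2688]  K=[0.5350]  nu=[3.6385]  x^+=[1.7581]  P^+=[0.3156]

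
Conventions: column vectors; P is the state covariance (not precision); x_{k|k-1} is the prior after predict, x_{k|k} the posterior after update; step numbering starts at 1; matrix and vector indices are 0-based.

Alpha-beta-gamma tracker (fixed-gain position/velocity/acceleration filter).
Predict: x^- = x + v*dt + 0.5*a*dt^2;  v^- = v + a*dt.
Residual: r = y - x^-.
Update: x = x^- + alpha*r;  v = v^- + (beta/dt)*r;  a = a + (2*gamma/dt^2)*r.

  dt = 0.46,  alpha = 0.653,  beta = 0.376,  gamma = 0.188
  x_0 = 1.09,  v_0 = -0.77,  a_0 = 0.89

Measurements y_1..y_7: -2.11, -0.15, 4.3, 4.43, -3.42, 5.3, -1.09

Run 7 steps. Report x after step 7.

x_post = 0.6516

step 1: x_pred=0.8300  r=-2.9400  x^+=-1.0898  v^+=-2.7637  a^+=-4.3341
step 2: x_pred=-2.8197  r=2.6697  x^+=-1.0764  v^+=-2.5752  a^+=0.4097
step 3: x_pred=-2.2176  r=6.5176  x^+=2.0384  v^+=2.9407  a^+=11.9912
step 4: x_pred=4.6598  r=-0.2298  x^+=4.5097  v^+=8.2688  a^+=11.5829
step 5: x_pred=9.5389  r=-12.9589  x^+=1.0767  v^+=3.0045  a^+=-11.4442
step 6: x_pred=1.2480  r=4.0520  x^+=3.8940  v^+=1.0522  a^+=-4.2441
step 7: x_pred=3.9290  r=-5.0190  x^+=0.6516  v^+=-5.0025  a^+=-13.1624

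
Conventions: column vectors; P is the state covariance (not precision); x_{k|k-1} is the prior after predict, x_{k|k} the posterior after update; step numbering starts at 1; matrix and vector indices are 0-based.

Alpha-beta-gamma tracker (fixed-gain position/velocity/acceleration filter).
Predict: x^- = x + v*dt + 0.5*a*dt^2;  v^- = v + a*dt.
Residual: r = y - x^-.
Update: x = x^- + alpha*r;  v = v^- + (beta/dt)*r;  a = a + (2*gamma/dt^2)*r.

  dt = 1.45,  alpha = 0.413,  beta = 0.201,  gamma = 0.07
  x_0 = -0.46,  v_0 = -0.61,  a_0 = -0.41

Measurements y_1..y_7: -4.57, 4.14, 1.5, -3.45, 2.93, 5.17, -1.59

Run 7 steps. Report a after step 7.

a_post = 0.1800

step 1: x_pred=-1.7755  r=-2.7945  x^+=-2.9296  v^+=-1.5919  a^+=-0.5961
step 2: x_pred=-5.8645  r=10.0045  x^+=-1.7326  v^+=-1.0694  a^+=0.0701
step 3: x_pred=-3.2095  r=4.7095  x^+=-1.2645  v^+=-0.3149  a^+=0.3837
step 4: x_pred=-1.3177  r=-2.1323  x^+=-2.1983  v^+=-0.0541  a^+=0.2417
step 5: x_pred=-2.0227  r=4.9527  x^+=0.0228  v^+=0.9829  a^+=0.5715
step 6: x_pred=2.0488  r=3.1212  x^+=3.3378  v^+=2.2442  a^+=0.7793
step 7: x_pred=7.4113  r=-9.0013  x^+=3.6937  v^+=2.1265  a^+=0.1800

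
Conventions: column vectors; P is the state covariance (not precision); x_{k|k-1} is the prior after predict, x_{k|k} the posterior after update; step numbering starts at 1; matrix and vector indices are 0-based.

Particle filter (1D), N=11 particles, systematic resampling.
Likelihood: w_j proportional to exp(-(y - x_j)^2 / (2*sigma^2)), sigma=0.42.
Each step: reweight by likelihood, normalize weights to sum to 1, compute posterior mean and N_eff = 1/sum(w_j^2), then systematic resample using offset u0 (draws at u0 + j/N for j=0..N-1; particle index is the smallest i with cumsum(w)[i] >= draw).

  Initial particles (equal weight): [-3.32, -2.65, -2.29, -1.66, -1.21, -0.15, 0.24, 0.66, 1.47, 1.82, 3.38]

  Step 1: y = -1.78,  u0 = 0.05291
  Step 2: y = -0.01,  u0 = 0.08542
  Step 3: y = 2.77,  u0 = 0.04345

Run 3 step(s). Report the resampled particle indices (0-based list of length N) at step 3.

step 1: w=[0.0006, 0.0598, 0.2447, 0.4910, 0.2036, 0.0003, 0.0000, 0.0000, 0.0000, 0.0000, 0.0000]  mean=-1.7824  Neff=2.8906  idx=[1, 2, 2, 3, 3, 3, 3, 3, 3, 4, 4]
step 2: w=[0.0000, 0.0000, 0.0000, 0.0122, 0.0122, 0.0122, 0.0122, 0.0122, 0.0122, 0.4633, 0.4633]  mean=-1.2430  Neff=2.3243  idx=[9, 9, 9, 9, 9, 10, 10, 10, 10, 10, 10]
step 3: w=[0.0909, 0.0909, 0.0909, 0.0909, 0.0909, 0.0909, 0.0909, 0.0909, 0.0909, 0.0909, 0.0909]  mean=-1.2100  Neff=11.0000  idx=[0, 1, 2, 3, 4, 5, 6, 7, 8, 9, 10]

resampled_idx = [0, 1, 2, 3, 4, 5, 6, 7, 8, 9, 10]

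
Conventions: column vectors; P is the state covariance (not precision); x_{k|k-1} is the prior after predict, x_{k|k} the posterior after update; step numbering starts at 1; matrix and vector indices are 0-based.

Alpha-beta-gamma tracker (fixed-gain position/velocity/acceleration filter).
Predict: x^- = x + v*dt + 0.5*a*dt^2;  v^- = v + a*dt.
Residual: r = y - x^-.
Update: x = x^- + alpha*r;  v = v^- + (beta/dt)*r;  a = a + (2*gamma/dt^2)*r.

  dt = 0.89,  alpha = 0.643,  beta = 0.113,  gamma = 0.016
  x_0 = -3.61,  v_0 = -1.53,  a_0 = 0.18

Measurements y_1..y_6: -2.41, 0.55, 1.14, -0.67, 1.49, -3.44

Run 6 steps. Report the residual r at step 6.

resid = -6.0590

step 1: x_pred=-4.9004  r=2.4904  x^+=-3.2991  v^+=-1.0536  a^+=0.2806
step 2: x_pred=-4.1256  r=4.6756  x^+=-1.1192  v^+=-0.2102  a^+=0.4695
step 3: x_pred=-1.1203  r=2.2603  x^+=0.3331  v^+=0.4946  a^+=0.5608
step 4: x_pred=0.9954  r=-1.6654  x^+=-0.0755  v^+=0.7823  a^+=0.4935
step 5: x_pred=0.8163  r=0.6737  x^+=1.2495  v^+=1.3071  a^+=0.5208
step 6: x_pred=2.6190  r=-6.0590  x^+=-1.2769  v^+=1.0013  a^+=0.2760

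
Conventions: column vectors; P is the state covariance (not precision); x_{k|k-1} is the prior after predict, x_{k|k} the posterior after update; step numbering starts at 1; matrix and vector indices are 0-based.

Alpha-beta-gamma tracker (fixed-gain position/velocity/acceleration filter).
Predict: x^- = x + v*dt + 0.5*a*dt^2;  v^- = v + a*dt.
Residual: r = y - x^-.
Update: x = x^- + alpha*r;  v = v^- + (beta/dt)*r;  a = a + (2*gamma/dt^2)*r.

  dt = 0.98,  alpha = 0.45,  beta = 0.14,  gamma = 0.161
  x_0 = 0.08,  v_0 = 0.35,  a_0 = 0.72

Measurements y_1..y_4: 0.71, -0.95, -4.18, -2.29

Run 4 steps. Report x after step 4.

step 1: x_pred=0.7687  r=-0.0587  x^+=0.7423  v^+=1.0472  a^+=0.7003
step 2: x_pred=2.1049  r=-3.0549  x^+=0.7302  v^+=1.2971  a^+=-0.3239
step 3: x_pred=1.8458  r=-6.0258  x^+=-0.8658  v^+=0.1188  a^+=-2.3442
step 4: x_pred=-1.8751  r=-0.4149  x^+=-2.0618  v^+=-2.2378  a^+=-2.4833

x_post = -2.0618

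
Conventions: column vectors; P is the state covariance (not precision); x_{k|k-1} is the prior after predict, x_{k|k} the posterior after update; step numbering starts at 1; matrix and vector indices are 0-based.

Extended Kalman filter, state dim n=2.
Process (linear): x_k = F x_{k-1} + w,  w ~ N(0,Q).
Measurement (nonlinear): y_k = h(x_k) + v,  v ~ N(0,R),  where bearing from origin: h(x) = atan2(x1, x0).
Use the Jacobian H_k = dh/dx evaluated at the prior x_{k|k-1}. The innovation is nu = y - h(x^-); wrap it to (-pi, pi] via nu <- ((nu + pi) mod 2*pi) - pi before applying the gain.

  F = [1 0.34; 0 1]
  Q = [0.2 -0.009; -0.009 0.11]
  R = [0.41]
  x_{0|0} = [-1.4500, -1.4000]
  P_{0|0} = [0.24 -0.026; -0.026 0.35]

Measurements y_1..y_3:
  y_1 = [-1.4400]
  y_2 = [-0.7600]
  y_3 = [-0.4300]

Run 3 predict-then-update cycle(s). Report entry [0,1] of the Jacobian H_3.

H_jac[0,1] = -0.2328

step 1: x^-=[-1.9260, -1.4000]  P^-=[0.4628 0.0840; 0.0840 0.4600]  H_jac=[0.2469 -0.3397]  S=[0.4772]  K=[0.1797; -0.2840]  nu=[1.0730]  x^+=[-1.7332, -1.7047]  P^+=[0.4474 0.1084; 0.1084 0.4215]
step 2: x^-=[-2.3128, -1.7047]  P^-=[0.7698 0.2427; 0.2427 0.5315]  H_jac=[0.2065 -0.2802]  S=[0.4565]  K=[0.1993; -0.2164]  nu=[1.7464]  x^+=[-1.9647, -2.0827]  P^+=[0.7516 0.2624; 0.2624 0.5101]
step 3: x^-=[-2.6729, -2.0827]  P^-=[1.1890 0.4268; 0.4268 0.6201]  H_jac=[0.1814 -0.2328]  S=[0.4467]  K=[0.2604; -0.1499]  nu=[2.0497]  x^+=[-2.1391, -2.3899]  P^+=[1.1587 0.4442; 0.4442 0.6101]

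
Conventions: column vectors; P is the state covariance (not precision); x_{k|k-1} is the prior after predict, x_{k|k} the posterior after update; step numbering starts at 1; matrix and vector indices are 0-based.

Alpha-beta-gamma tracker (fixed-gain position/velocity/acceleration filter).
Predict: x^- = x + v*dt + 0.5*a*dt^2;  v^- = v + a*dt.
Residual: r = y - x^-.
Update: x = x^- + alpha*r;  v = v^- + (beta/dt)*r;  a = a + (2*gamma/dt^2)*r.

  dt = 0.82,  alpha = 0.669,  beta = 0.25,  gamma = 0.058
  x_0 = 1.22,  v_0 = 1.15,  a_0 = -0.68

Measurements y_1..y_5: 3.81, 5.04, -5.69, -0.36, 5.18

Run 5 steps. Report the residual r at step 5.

resid = 9.7660

step 1: x_pred=1.9344  r=1.8756  x^+=3.1892  v^+=1.1642  a^+=-0.3564
step 2: x_pred=4.0240  r=1.0160  x^+=4.7037  v^+=1.1817  a^+=-0.1812
step 3: x_pred=5.6118  r=-11.3018  x^+=-1.9491  v^+=-2.4125  a^+=-2.1309
step 4: x_pred=-4.6438  r=4.2838  x^+=-1.7779  v^+=-2.8538  a^+=-1.3919
step 5: x_pred=-4.5860  r=9.7660  x^+=1.9475  v^+=-1.0177  a^+=0.2929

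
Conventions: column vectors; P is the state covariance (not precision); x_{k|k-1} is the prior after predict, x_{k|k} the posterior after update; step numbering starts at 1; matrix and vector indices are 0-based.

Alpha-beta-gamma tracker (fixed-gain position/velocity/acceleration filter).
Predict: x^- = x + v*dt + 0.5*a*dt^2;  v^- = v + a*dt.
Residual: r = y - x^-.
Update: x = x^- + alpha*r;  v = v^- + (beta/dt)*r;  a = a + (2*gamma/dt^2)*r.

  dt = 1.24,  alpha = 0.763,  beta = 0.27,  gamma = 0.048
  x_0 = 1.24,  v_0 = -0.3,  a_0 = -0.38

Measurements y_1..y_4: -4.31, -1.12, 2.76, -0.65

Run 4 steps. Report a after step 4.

step 1: x_pred=0.5759  r=-4.8859  x^+=-3.1521  v^+=-1.8351  a^+=-0.6850
step 2: x_pred=-5.9542  r=4.8342  x^+=-2.2657  v^+=-1.6319  a^+=-0.3832
step 3: x_pred=-4.5839  r=7.3439  x^+=1.0195  v^+=-0.5080  a^+=0.0753
step 4: x_pred=0.4474  r=-1.0974  x^+=-0.3899  v^+=-0.6536  a^+=0.0068

a_post = 0.0068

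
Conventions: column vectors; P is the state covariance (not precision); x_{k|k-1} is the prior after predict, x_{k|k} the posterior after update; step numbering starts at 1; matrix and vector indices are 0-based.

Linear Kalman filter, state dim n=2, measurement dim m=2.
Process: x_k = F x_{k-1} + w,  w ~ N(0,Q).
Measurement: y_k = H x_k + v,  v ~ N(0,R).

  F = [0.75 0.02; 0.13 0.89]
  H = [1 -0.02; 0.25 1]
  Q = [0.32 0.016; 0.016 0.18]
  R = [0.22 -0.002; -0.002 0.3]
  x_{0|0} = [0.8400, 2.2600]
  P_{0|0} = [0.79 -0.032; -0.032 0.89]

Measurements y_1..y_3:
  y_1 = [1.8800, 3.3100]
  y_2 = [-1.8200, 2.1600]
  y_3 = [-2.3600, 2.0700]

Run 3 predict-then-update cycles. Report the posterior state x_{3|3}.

step 1: x^-=[0.6752, 2.1206]  P^-=[0.7638 0.0874; 0.0874 0.8909]  S=[0.9806 0.2581; 0.2581 1.2824]  K=[0.7602 0.0641; -0.1229 0.7365]  nu=[1.2472, 1.0206]  x^+=[1.6887, 2.7190]  P^+=[0.1666 -0.0240; -0.0240 0.2272]
step 2: x^-=[1.3209, 2.6395]  P^-=[0.4131 0.0202; 0.0202 0.3572]  S=[0.6324 0.1143; 0.1143 0.6932]  K=[0.6394 0.0728; -0.0760 0.5352]  nu=[-3.0881, -0.8097]  x^+=[-0.7126, 2.4408]  P^+=[0.1402 -0.0145; -0.0145 0.1643]
step 3: x^-=[-0.4856, 2.0797]  P^-=[0.3985 0.0229; 0.0229 0.3092]  S=[0.6177 0.1142; 0.1142 0.6455]  K=[0.6299 0.0783; -0.0653 0.4994]  nu=[-1.8328, 0.1117]  x^+=[-1.6314, 2.2552]  P^+=[0.1382 -0.0123; -0.0123 0.1530]

x_post = [-1.6314, 2.2552]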